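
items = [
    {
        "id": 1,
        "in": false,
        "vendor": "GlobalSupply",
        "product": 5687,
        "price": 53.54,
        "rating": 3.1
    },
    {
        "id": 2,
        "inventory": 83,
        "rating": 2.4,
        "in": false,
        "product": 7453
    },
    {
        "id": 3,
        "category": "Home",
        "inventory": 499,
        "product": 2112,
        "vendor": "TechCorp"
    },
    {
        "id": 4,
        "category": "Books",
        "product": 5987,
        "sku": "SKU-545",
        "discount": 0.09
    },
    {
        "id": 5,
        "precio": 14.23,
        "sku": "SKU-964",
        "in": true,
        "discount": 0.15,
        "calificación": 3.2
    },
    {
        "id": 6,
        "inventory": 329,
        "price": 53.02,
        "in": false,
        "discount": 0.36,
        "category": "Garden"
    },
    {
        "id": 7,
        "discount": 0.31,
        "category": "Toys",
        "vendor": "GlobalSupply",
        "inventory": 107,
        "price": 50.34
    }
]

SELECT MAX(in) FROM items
True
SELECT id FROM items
[1, 2, 3, 4, 5, 6, 7]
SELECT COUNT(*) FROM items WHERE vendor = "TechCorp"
1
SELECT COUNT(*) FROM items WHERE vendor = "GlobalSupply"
2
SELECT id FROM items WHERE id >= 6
[6, 7]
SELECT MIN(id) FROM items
1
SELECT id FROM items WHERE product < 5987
[1, 3]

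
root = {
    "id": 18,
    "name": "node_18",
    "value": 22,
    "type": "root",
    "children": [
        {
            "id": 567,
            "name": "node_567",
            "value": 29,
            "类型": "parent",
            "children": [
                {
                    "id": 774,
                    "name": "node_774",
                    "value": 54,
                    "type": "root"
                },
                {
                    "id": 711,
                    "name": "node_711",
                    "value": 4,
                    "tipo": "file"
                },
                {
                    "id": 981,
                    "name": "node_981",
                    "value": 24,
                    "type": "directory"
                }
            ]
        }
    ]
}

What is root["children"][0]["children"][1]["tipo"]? "file"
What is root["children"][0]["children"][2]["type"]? "directory"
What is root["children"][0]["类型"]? "parent"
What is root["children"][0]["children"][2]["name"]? "node_981"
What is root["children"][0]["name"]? "node_567"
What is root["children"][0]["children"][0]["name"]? "node_774"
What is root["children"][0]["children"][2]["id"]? 981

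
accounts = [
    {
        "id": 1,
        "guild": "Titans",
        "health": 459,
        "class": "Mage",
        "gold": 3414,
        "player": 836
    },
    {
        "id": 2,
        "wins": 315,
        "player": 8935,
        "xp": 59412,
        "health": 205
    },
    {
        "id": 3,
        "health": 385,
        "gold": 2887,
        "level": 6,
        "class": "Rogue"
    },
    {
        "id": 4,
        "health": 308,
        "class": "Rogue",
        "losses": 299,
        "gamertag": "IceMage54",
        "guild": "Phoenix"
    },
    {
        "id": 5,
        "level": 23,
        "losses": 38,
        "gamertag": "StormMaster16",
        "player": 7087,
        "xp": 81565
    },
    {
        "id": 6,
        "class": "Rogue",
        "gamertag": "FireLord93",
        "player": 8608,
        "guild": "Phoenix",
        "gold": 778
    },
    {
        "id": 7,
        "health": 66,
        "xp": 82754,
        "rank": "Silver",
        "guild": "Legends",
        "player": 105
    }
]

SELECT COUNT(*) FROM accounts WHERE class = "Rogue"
3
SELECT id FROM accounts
[1, 2, 3, 4, 5, 6, 7]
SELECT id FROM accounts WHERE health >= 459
[1]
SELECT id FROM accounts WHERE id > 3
[4, 5, 6, 7]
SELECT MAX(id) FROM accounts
7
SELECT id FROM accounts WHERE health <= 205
[2, 7]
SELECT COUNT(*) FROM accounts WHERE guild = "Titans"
1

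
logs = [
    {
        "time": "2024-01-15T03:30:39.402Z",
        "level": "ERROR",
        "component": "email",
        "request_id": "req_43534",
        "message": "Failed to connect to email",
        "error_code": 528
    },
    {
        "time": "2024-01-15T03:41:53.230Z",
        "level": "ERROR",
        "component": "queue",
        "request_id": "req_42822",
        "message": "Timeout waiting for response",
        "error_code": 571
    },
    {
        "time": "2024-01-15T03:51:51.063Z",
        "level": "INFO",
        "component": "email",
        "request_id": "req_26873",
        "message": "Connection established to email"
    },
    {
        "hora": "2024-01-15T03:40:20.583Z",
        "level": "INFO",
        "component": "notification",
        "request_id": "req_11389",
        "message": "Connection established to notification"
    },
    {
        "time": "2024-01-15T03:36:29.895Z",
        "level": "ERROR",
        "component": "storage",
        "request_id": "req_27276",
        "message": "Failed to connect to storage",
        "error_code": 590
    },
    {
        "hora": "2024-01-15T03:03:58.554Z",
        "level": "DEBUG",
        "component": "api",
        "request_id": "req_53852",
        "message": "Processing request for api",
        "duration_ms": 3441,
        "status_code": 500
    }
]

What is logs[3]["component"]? "notification"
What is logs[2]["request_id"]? "req_26873"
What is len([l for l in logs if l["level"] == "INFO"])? 2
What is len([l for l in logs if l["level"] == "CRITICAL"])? 0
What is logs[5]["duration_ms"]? 3441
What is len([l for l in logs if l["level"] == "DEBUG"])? 1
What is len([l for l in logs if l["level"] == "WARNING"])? 0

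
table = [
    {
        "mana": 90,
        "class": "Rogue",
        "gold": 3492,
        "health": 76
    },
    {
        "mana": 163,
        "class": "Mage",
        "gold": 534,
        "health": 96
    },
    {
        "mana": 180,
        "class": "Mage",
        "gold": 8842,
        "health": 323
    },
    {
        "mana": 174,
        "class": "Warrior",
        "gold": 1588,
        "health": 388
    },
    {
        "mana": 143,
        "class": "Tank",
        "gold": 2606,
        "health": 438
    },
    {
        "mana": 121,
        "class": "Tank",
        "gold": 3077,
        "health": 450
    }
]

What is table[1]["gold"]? 534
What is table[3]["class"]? "Warrior"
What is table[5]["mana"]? 121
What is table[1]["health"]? 96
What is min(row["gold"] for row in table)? 534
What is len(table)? 6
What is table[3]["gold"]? 1588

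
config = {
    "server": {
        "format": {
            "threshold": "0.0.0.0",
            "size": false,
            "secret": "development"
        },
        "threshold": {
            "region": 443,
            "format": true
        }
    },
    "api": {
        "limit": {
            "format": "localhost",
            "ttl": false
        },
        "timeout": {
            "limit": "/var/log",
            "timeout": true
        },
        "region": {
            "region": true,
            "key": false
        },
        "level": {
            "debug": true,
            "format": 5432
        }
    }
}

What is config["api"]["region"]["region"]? True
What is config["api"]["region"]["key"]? False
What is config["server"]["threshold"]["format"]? True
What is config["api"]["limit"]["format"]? "localhost"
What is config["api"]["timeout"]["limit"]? "/var/log"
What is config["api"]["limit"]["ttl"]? False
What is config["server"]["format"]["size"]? False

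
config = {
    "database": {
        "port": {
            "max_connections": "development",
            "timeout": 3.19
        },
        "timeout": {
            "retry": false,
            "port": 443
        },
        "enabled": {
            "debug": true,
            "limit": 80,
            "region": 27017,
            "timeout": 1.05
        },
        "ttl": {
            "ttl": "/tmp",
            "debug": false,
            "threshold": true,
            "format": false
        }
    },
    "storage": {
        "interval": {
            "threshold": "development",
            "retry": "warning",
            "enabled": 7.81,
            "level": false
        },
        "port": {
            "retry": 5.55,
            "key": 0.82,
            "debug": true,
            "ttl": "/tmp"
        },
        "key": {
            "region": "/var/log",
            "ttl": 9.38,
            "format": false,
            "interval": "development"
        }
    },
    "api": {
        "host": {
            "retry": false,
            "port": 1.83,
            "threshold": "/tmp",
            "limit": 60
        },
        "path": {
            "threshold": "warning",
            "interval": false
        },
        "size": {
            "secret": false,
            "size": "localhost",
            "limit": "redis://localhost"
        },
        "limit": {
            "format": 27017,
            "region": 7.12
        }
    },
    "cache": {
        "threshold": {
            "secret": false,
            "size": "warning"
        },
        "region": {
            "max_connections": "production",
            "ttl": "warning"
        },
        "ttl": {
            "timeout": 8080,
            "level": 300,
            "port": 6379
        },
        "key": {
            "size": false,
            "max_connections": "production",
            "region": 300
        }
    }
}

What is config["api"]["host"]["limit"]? 60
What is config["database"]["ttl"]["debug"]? False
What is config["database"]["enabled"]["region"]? 27017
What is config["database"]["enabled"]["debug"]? True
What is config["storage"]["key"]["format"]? False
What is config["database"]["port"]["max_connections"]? "development"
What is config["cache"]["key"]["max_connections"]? "production"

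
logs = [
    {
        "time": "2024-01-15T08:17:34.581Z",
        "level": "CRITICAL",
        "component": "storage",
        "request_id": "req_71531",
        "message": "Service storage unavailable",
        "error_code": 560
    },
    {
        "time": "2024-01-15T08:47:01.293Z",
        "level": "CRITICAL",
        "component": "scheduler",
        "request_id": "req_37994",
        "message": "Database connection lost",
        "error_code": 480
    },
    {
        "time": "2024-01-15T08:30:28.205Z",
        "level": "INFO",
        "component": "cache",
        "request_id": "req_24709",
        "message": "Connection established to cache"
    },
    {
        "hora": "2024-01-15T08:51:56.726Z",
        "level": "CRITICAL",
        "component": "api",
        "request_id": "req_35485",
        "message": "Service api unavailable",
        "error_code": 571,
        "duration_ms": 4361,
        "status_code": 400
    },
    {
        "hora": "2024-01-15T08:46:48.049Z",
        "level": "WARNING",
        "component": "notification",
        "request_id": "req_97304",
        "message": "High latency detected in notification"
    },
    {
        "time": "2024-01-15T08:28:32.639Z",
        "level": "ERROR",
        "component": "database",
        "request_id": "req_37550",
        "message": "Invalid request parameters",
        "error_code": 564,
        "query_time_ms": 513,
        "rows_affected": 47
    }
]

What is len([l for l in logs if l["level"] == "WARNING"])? 1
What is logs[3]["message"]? "Service api unavailable"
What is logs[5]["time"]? "2024-01-15T08:28:32.639Z"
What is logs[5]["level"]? "ERROR"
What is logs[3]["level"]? "CRITICAL"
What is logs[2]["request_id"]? "req_24709"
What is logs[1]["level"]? "CRITICAL"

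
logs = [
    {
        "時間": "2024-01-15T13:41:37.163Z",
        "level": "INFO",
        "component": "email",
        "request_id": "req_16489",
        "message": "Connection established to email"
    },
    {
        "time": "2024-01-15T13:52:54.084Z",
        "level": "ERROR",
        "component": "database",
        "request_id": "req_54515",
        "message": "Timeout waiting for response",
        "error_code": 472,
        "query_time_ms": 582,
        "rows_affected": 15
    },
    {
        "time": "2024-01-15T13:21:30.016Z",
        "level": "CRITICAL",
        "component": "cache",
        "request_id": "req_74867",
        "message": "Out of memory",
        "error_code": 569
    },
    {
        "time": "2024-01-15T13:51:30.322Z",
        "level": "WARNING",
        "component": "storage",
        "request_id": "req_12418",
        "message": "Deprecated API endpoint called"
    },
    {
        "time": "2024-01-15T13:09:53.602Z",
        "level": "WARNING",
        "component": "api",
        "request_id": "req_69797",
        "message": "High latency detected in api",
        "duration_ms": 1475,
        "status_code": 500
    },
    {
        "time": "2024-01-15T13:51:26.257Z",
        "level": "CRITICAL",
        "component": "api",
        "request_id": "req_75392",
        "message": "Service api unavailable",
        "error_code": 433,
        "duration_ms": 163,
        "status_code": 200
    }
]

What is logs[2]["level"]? "CRITICAL"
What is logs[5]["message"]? "Service api unavailable"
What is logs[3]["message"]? "Deprecated API endpoint called"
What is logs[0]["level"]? "INFO"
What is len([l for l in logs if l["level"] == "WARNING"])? 2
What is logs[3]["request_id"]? "req_12418"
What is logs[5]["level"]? "CRITICAL"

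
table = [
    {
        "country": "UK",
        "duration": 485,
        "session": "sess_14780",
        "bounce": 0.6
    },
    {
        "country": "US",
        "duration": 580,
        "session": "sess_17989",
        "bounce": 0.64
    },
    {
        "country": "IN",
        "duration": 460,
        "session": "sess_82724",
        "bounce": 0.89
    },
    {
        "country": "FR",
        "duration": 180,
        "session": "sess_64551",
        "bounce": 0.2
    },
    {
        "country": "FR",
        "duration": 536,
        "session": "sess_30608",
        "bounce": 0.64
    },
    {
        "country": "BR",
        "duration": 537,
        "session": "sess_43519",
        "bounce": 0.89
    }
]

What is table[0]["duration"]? 485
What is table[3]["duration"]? 180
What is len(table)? 6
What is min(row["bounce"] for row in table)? 0.2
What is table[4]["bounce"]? 0.64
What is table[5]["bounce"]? 0.89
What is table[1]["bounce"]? 0.64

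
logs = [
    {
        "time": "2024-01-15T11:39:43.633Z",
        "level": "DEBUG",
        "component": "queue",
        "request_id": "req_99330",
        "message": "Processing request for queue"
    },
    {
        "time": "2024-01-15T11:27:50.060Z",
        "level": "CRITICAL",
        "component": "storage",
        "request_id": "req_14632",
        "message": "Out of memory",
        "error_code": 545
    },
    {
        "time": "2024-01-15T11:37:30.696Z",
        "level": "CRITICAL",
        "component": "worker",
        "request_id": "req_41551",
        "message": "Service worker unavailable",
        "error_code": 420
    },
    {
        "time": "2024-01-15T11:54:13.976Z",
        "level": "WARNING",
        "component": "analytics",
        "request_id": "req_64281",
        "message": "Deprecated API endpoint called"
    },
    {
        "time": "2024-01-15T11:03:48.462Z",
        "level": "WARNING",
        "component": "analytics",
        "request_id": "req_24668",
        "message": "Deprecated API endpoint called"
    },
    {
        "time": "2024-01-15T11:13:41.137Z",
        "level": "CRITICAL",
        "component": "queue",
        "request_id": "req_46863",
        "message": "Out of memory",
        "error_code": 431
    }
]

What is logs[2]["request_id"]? "req_41551"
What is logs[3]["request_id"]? "req_64281"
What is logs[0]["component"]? "queue"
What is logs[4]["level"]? "WARNING"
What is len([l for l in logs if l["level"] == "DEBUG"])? 1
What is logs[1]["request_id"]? "req_14632"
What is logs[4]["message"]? "Deprecated API endpoint called"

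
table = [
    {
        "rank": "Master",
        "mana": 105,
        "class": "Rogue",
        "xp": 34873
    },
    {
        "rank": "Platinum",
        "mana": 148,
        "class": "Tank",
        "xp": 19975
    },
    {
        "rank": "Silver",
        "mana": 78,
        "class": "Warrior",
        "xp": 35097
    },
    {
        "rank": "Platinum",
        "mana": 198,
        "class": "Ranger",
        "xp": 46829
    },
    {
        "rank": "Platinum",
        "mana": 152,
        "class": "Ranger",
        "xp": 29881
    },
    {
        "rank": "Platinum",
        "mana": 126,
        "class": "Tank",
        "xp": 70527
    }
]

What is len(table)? 6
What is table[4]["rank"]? "Platinum"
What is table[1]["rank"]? "Platinum"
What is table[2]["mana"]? 78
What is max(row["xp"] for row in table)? 70527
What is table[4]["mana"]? 152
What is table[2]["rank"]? "Silver"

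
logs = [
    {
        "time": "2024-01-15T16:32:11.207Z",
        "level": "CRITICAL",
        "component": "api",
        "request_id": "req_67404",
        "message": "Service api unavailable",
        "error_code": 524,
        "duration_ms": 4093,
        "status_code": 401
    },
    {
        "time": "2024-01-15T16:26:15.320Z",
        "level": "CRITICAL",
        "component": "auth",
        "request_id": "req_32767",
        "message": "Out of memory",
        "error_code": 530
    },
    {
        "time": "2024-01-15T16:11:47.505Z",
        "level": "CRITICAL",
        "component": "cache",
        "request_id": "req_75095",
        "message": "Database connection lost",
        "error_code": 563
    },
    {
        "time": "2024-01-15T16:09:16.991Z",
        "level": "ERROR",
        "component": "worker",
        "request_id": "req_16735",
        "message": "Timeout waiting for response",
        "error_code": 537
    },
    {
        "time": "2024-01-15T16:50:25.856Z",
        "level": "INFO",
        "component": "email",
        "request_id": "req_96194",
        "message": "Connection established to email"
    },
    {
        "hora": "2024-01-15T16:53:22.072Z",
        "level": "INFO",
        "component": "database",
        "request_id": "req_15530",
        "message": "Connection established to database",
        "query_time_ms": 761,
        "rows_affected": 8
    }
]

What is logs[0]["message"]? "Service api unavailable"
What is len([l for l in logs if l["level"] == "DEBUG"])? 0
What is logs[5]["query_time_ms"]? 761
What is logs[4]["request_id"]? "req_96194"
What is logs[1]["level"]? "CRITICAL"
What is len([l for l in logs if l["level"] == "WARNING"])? 0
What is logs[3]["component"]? "worker"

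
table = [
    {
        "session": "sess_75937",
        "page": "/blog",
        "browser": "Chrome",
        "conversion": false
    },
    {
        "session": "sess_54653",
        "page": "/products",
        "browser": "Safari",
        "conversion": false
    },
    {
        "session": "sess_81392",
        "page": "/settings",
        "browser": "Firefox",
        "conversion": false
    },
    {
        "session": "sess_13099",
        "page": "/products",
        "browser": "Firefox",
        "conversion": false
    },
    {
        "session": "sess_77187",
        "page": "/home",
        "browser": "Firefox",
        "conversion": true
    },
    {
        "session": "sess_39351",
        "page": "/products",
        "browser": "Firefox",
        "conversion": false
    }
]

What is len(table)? 6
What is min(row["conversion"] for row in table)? False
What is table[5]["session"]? "sess_39351"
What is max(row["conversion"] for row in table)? True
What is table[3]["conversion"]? False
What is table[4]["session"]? "sess_77187"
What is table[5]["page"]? "/products"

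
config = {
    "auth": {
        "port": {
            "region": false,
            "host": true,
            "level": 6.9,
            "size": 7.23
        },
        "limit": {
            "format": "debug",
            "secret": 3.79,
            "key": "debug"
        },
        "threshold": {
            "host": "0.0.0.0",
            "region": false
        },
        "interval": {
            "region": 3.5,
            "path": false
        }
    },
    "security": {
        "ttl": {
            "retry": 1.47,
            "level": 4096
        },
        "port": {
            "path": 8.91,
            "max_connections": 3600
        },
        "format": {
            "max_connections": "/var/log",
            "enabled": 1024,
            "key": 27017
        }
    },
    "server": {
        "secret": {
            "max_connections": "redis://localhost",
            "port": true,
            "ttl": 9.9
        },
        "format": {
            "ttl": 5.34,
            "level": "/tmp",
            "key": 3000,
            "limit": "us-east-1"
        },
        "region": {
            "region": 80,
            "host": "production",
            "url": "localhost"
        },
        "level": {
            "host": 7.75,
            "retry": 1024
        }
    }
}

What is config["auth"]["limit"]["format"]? "debug"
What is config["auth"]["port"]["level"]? 6.9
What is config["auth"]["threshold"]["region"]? False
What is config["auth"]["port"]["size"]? 7.23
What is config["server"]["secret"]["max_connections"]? "redis://localhost"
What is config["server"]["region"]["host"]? "production"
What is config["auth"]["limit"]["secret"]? 3.79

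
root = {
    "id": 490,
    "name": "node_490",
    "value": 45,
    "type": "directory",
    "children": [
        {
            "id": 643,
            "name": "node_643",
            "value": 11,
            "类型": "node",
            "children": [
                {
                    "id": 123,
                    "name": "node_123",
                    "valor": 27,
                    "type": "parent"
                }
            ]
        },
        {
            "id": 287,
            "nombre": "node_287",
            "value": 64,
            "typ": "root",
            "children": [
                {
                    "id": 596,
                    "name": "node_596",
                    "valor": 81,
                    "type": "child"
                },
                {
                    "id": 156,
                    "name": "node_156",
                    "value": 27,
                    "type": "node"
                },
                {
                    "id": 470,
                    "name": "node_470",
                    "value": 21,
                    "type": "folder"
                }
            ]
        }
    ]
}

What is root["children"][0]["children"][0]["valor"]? 27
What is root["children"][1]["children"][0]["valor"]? 81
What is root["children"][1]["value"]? 64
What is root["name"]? "node_490"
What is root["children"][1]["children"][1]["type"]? "node"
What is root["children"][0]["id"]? 643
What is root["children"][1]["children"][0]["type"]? "child"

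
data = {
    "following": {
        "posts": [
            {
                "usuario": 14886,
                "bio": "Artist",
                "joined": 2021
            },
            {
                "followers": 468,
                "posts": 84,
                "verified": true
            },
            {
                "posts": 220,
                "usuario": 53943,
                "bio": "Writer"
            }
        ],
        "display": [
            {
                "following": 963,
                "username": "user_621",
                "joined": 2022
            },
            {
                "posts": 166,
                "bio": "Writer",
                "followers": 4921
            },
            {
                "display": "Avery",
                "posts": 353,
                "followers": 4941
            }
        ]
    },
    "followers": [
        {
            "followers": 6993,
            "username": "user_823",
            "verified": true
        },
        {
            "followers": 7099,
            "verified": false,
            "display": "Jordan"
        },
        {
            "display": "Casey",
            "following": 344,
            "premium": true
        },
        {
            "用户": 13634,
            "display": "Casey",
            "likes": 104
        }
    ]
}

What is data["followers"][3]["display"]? "Casey"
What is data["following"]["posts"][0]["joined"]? 2021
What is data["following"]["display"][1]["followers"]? 4921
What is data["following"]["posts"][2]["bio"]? "Writer"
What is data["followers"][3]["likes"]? 104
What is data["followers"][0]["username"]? "user_823"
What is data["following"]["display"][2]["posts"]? 353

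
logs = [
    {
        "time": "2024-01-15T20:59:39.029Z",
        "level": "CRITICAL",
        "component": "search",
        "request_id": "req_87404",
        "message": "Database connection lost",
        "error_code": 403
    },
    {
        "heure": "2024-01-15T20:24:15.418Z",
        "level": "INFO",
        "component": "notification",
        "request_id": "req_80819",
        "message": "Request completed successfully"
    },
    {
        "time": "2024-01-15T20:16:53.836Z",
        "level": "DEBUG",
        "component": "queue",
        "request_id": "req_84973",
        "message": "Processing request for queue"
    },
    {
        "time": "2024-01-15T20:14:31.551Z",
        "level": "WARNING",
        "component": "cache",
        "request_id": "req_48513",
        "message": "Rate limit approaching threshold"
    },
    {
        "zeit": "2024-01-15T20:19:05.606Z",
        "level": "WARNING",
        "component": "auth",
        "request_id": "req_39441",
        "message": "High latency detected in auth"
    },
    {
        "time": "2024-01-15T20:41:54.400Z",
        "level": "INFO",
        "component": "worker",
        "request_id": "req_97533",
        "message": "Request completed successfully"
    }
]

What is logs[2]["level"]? "DEBUG"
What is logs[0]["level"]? "CRITICAL"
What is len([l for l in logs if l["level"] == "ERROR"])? 0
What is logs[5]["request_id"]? "req_97533"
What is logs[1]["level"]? "INFO"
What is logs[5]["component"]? "worker"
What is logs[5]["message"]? "Request completed successfully"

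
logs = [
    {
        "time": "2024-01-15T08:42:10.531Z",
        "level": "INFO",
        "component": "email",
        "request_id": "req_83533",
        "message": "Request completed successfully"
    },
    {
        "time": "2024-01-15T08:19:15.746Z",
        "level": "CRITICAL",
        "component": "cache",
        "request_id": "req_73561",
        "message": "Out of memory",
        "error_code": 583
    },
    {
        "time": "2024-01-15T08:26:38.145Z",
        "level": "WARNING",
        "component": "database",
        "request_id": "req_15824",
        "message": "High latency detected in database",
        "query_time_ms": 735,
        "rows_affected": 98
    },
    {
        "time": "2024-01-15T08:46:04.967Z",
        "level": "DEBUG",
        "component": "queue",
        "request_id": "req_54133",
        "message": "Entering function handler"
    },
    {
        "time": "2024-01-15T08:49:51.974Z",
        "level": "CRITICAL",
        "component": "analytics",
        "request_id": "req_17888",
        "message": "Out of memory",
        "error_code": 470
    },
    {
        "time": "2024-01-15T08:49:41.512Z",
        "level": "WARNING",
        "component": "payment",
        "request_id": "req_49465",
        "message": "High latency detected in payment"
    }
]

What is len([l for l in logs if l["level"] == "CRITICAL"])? 2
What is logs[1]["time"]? "2024-01-15T08:19:15.746Z"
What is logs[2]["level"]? "WARNING"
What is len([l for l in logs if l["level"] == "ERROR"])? 0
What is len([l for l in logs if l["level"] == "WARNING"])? 2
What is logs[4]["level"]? "CRITICAL"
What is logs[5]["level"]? "WARNING"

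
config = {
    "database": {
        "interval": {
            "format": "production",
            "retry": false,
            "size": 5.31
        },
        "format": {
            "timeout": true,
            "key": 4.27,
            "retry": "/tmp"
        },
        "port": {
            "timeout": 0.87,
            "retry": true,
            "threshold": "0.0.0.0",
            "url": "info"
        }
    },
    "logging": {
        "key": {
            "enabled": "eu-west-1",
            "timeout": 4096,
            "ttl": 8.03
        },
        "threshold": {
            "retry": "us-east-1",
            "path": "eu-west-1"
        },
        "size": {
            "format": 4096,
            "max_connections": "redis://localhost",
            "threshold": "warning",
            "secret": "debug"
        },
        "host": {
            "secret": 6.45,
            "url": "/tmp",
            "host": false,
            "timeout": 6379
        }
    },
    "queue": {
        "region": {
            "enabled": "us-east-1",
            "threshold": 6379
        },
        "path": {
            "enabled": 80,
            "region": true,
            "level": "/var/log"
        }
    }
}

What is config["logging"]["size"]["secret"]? "debug"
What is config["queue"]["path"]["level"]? "/var/log"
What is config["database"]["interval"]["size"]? 5.31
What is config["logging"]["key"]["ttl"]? 8.03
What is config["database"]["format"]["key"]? 4.27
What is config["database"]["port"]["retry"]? True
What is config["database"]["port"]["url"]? "info"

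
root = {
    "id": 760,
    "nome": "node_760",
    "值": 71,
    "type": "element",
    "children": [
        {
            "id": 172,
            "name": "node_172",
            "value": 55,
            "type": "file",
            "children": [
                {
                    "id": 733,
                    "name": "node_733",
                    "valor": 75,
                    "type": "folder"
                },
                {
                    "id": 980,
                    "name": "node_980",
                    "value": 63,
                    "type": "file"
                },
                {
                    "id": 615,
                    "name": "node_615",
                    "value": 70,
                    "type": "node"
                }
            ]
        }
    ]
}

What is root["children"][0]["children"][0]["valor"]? 75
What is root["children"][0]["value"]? 55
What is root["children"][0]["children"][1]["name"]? "node_980"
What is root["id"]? 760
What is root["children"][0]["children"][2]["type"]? "node"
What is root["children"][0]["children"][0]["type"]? "folder"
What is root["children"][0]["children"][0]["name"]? "node_733"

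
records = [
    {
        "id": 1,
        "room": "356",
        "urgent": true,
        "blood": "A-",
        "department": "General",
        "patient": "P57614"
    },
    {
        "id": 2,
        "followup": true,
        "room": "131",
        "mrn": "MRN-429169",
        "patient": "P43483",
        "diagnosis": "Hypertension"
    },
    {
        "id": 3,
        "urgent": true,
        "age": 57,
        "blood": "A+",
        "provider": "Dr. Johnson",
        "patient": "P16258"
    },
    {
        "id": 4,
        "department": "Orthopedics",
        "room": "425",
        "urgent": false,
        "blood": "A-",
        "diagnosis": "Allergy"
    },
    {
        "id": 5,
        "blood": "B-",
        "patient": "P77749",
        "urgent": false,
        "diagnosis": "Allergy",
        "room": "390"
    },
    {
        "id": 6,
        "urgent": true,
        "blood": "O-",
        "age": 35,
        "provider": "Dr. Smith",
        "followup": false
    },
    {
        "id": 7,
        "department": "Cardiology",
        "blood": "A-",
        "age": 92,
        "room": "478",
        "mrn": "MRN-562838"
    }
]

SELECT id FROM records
[1, 2, 3, 4, 5, 6, 7]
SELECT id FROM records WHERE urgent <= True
[1, 3, 4, 5, 6]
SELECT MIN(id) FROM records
1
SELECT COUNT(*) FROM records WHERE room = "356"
1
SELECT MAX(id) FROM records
7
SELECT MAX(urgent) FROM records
True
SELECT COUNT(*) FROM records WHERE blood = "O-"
1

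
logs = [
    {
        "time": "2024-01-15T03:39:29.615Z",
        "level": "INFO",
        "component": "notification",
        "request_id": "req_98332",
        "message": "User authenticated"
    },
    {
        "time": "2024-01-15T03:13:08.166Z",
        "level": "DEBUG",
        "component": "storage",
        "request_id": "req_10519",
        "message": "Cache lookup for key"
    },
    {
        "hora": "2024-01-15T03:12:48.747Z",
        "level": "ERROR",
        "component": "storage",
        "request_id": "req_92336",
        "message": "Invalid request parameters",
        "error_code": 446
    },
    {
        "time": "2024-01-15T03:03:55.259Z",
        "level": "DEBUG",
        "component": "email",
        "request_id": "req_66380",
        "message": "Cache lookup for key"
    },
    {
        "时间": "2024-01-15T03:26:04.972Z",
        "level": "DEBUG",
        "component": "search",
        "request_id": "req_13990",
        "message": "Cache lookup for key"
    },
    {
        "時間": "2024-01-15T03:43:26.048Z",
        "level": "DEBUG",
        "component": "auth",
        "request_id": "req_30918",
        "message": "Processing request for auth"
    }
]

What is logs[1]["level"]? "DEBUG"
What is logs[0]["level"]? "INFO"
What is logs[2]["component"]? "storage"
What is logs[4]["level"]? "DEBUG"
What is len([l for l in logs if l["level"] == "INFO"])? 1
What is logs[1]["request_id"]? "req_10519"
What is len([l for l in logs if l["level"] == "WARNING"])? 0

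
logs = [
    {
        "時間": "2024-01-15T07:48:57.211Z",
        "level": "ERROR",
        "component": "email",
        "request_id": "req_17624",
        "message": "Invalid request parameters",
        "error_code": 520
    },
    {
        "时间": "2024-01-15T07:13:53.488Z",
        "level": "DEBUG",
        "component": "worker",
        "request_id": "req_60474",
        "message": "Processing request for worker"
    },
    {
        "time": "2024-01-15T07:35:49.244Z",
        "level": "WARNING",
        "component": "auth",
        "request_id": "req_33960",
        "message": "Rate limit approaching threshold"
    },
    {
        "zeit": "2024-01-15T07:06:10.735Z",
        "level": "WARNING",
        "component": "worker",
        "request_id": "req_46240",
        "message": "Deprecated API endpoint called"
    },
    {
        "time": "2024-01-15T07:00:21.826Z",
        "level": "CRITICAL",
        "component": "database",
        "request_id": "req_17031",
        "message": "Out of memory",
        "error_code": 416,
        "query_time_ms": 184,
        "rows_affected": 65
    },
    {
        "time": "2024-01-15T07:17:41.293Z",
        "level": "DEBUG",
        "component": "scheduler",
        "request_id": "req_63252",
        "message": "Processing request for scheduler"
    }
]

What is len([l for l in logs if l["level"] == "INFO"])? 0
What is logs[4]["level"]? "CRITICAL"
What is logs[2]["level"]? "WARNING"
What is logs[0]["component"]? "email"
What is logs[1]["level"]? "DEBUG"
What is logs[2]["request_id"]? "req_33960"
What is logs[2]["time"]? "2024-01-15T07:35:49.244Z"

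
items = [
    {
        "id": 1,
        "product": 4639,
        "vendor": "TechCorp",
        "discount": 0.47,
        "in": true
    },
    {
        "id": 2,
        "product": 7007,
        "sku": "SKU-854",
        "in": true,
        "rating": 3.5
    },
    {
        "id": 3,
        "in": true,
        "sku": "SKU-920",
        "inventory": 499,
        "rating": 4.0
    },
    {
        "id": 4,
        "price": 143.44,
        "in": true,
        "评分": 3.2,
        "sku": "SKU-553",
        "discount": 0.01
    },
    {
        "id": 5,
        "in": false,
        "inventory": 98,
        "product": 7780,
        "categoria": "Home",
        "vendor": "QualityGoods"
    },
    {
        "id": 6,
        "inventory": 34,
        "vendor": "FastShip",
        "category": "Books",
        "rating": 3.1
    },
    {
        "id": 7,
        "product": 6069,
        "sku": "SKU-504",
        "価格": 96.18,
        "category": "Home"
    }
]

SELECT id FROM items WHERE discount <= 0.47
[1, 4]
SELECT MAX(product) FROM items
7780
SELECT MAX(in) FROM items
True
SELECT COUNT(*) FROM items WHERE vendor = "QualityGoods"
1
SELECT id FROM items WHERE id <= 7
[1, 2, 3, 4, 5, 6, 7]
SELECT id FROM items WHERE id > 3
[4, 5, 6, 7]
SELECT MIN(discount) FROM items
0.01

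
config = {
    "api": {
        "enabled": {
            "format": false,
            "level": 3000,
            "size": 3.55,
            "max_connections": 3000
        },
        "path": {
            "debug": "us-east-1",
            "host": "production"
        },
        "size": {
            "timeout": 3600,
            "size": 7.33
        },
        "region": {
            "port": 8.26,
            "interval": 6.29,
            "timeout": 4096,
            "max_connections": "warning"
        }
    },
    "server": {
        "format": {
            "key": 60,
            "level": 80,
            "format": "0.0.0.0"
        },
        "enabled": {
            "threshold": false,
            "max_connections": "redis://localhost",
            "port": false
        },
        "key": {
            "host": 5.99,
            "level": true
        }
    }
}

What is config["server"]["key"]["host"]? 5.99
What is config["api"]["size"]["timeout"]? 3600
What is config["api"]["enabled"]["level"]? 3000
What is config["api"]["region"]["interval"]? 6.29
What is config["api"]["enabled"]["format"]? False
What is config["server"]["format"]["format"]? "0.0.0.0"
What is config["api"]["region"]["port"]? 8.26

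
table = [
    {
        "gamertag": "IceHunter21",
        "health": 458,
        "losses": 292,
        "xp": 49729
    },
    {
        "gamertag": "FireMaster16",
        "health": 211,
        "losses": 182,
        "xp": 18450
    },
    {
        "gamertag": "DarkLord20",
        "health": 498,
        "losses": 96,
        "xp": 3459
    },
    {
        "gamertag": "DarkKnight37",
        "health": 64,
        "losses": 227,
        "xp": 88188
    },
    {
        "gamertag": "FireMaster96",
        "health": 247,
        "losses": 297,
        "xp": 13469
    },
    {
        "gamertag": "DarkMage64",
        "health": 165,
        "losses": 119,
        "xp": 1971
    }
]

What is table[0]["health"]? 458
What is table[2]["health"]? 498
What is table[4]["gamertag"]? "FireMaster96"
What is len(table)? 6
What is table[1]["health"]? 211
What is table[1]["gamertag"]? "FireMaster16"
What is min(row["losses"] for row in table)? 96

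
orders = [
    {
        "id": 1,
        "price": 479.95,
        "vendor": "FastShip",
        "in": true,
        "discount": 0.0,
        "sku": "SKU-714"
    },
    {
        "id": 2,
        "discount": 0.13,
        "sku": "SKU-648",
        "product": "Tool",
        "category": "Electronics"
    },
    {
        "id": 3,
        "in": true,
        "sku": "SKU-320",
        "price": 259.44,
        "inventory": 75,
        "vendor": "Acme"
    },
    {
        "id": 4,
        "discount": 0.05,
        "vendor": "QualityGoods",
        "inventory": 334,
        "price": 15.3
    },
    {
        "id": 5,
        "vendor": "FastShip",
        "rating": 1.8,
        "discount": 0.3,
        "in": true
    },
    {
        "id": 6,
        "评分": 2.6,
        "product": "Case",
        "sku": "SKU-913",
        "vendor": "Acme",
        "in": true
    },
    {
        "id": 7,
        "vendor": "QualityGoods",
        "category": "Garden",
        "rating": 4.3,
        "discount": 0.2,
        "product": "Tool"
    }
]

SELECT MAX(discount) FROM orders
0.3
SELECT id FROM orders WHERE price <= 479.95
[1, 3, 4]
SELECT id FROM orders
[1, 2, 3, 4, 5, 6, 7]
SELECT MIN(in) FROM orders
True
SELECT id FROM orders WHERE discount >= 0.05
[2, 4, 5, 7]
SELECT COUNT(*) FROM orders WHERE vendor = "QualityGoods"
2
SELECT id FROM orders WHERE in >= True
[1, 3, 5, 6]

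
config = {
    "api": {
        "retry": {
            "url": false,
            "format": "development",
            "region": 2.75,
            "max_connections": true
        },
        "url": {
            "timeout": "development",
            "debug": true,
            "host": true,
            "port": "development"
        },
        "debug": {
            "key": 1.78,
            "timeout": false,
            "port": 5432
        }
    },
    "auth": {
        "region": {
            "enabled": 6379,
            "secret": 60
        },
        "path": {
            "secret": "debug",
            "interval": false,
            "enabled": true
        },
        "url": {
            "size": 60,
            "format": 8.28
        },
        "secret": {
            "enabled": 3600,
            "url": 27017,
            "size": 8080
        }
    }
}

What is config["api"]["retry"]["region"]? 2.75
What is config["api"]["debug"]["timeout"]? False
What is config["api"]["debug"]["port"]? 5432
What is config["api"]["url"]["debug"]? True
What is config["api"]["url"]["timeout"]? "development"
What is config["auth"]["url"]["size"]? 60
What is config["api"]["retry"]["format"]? "development"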